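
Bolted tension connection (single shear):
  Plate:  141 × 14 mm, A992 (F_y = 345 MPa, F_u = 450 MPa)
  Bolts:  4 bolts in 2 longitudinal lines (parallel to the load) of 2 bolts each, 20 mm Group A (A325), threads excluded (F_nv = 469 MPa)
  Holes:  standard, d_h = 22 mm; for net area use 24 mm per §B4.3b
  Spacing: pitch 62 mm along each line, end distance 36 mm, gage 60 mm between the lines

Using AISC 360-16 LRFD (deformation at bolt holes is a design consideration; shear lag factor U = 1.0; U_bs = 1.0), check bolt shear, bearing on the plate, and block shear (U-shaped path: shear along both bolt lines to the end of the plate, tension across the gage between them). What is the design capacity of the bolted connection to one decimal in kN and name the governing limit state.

Bolt shear: A_b = π(20)²/4 = 314.16 mm². φR_n = 0.75 × 469 × 314.16 × 4 × 1 = 442.0 kN.
Bearing (14 mm plate, F_u = 450 MPa): end bolts L_c = 36 − 22/2 = 25, R_n = min(1.2×25×14×450, 2.4×20×14×450) = 189 kN/bolt; interior L_c = 62 − 22 = 40, R_n = 302.4 kN/bolt. φR_n = 0.75 × (2×189 + 2×302.4) = 737.1 kN.
Block shear: shear path 2×[36+1×62] = 2×98 mm, A_gv = 2744, A_nv = 2×(98 − 1.5×24)×14 = 1736 mm²; tension across gage: (60 − 1×24)×14 = 504 mm². R_n = min(0.6×450×1736, 0.6×345×2744) + 1.0×450×504 = min(468.72, 568.01) + 226.8 = 695.52 kN. φR_n = 0.75 × 695.52 = 521.6 kN.
Governing: min(442.0, 737.1, 521.6) = 442.0 kN → bolt shear.

442.0 kN (bolt shear governs)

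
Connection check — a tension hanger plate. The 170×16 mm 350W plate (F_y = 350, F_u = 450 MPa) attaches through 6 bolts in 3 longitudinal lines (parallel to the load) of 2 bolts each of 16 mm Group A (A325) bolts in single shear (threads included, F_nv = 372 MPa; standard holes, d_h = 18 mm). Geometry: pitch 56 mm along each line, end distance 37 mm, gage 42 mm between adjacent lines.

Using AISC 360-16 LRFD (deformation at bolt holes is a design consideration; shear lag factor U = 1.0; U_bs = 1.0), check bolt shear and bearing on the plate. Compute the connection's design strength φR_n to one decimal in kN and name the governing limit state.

Bolt shear: A_b = π(16)²/4 = 201.06 mm². φR_n = 0.75 × 372 × 201.06 × 6 × 1 = 336.6 kN.
Bearing (16 mm plate, F_u = 450 MPa): end bolts L_c = 37 − 18/2 = 28, R_n = min(1.2×28×16×450, 2.4×16×16×450) = 241.92 kN/bolt; interior L_c = 56 − 18 = 38, R_n = 276.48 kN/bolt. φR_n = 0.75 × (3×241.92 + 3×276.48) = 1166.4 kN.
Governing: min(336.6, 1166.4) = 336.6 kN → bolt shear.

336.6 kN (bolt shear governs)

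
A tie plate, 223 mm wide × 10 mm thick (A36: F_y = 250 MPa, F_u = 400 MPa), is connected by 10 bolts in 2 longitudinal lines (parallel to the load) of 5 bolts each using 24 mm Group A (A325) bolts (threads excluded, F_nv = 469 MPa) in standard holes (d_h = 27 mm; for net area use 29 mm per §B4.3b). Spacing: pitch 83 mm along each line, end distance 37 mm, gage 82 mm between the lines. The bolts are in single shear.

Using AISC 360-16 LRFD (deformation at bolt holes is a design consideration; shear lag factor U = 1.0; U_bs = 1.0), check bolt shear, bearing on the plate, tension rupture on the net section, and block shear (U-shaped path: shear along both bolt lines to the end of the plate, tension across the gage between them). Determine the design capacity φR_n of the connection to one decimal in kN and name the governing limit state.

Bolt shear: A_b = π(24)²/4 = 452.39 mm². φR_n = 0.75 × 469 × 452.39 × 10 × 1 = 1591.3 kN.
Bearing (10 mm plate, F_u = 400 MPa): end bolts L_c = 37 − 27/2 = 23.5, R_n = min(1.2×23.5×10×400, 2.4×24×10×400) = 112.8 kN/bolt; interior L_c = 83 − 27 = 56, R_n = 230.4 kN/bolt. φR_n = 0.75 × (2×112.8 + 8×230.4) = 1551.6 kN.
Tension rupture (net): A_n = (223 − 2×29)×10 = 1650 mm² (U = 1.0, A_e = A_n). φR_n = 0.75 × 400 × 1650 = 495.0 kN.
Block shear: shear path 2×[37+4×83] = 2×369 mm, A_gv = 7380, A_nv = 2×(369 − 4.5×29)×10 = 4770 mm²; tension across gage: (82 − 1×29)×10 = 530 mm². R_n = min(0.6×400×4770, 0.6×250×7380) + 1.0×400×530 = min(1144.8, 1107) + 212 = 1319 kN. φR_n = 0.75 × 1319 = 989.3 kN.
Governing: min(1591.3, 1551.6, 495.0, 989.3) = 495.0 kN → net-section rupture.

495.0 kN (net-section rupture governs)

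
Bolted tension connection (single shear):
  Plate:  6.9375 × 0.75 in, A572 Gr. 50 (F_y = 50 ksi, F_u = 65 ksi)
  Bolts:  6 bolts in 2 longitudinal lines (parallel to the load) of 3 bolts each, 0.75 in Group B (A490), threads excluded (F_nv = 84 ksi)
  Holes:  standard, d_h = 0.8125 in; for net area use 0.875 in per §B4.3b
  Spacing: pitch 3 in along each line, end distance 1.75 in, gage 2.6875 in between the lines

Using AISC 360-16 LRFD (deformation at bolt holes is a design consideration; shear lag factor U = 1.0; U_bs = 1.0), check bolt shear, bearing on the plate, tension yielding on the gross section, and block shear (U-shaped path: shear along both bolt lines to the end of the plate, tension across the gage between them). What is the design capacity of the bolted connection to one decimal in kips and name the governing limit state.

167.0 kips (bolt shear governs)

Bolt shear: A_b = π(0.75)²/4 = 0.44179 in². φR_n = 0.75 × 84 × 0.44179 × 6 × 1 = 167.0 kips.
Bearing (0.75 in plate, F_u = 65 ksi): end bolts L_c = 1.75 − 0.8125/2 = 1.34375, R_n = min(1.2×1.34375×0.75×65, 2.4×0.75×0.75×65) = 78.609 kips/bolt; interior L_c = 3 − 0.8125 = 2.1875, R_n = 87.75 kips/bolt. φR_n = 0.75 × (2×78.609 + 4×87.75) = 381.2 kips.
Tension yield (gross): A_g = 6.9375×0.75 = 5.2031 in². φR_n = 0.90 × 50 × 5.2031 = 234.1 kips.
Block shear: shear path 2×[1.75+2×3] = 2×7.75 in, A_gv = 11.625, A_nv = 2×(7.75 − 2.5×0.875)×0.75 = 8.3438 in²; tension across gage: (2.6875 − 1×0.875)×0.75 = 1.3594 in². R_n = min(0.6×65×8.3438, 0.6×50×11.625) + 1.0×65×1.3594 = min(325.41, 348.75) + 88.361 = 413.77 kips. φR_n = 0.75 × 413.77 = 310.3 kips.
Governing: min(167.0, 381.2, 234.1, 310.3) = 167.0 kips → bolt shear.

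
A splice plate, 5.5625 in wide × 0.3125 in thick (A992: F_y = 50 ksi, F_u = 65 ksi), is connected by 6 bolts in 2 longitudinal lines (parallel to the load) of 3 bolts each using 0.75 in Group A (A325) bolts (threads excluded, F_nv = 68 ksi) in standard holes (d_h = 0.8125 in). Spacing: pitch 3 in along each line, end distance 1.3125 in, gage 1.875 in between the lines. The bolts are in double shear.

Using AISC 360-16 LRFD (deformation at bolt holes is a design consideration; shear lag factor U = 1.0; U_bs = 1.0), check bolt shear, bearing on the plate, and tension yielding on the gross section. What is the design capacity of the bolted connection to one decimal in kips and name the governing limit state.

78.2 kips (gross-section yield governs)

Bolt shear: A_b = π(0.75)²/4 = 0.44179 in². φR_n = 0.75 × 68 × 0.44179 × 6 × 2 = 270.4 kips.
Bearing (0.3125 in plate, F_u = 65 ksi): end bolts L_c = 1.3125 − 0.8125/2 = 0.90625, R_n = min(1.2×0.90625×0.3125×65, 2.4×0.75×0.3125×65) = 22.09 kips/bolt; interior L_c = 3 − 0.8125 = 2.1875, R_n = 36.563 kips/bolt. φR_n = 0.75 × (2×22.09 + 4×36.563) = 142.8 kips.
Tension yield (gross): A_g = 5.5625×0.3125 = 1.7383 in². φR_n = 0.90 × 50 × 1.7383 = 78.2 kips.
Governing: min(270.4, 142.8, 78.2) = 78.2 kips → gross-section yield.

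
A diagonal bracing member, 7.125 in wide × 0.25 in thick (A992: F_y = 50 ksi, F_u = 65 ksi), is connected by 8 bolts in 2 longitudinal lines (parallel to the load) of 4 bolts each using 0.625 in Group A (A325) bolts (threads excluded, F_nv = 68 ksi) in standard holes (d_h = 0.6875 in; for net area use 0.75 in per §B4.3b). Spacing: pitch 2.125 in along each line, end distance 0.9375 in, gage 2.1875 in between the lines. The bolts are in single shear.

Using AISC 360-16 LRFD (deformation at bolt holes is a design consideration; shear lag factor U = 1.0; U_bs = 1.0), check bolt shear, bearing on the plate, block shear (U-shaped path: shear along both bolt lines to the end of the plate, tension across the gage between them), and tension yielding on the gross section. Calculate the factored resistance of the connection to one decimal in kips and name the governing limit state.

Bolt shear: A_b = π(0.625)²/4 = 0.3068 in². φR_n = 0.75 × 68 × 0.3068 × 8 × 1 = 125.2 kips.
Bearing (0.25 in plate, F_u = 65 ksi): end bolts L_c = 0.9375 − 0.6875/2 = 0.59375, R_n = min(1.2×0.59375×0.25×65, 2.4×0.625×0.25×65) = 11.578 kips/bolt; interior L_c = 2.125 − 0.6875 = 1.4375, R_n = 24.375 kips/bolt. φR_n = 0.75 × (2×11.578 + 6×24.375) = 127.1 kips.
Block shear: shear path 2×[0.9375+3×2.125] = 2×7.3125 in, A_gv = 3.6563, A_nv = 2×(7.3125 − 3.5×0.75)×0.25 = 2.3438 in²; tension across gage: (2.1875 − 1×0.75)×0.25 = 0.35938 in². R_n = min(0.6×65×2.3438, 0.6×50×3.6563) + 1.0×65×0.35938 = min(91.408, 109.69) + 23.36 = 114.77 kips. φR_n = 0.75 × 114.77 = 86.1 kips.
Tension yield (gross): A_g = 7.125×0.25 = 1.7813 in². φR_n = 0.90 × 50 × 1.7813 = 80.2 kips.
Governing: min(125.2, 127.1, 86.1, 80.2) = 80.2 kips → gross-section yield.

80.2 kips (gross-section yield governs)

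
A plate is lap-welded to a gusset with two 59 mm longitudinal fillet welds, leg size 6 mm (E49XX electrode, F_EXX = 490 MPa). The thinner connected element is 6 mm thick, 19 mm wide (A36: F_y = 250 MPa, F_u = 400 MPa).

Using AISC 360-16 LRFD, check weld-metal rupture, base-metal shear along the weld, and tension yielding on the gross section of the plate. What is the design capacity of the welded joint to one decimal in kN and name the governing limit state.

Weld metal: throat = 0.707×6 = 4.242 mm, L = 2×59 = 118 mm. φR_n = 0.75 × 0.6 × 490 × 4.242 × 118 = 110.4 kN.
Base metal shear (6 mm plate): yield φR_n = 1.0×0.6×250×6×118 = 106.2 kN; rupture φR_n = 0.75×0.6×400×6×118 = 127.4 kN; take 106.2 kN (yield).
Tension yield (gross): A_g = 19×6 = 114 mm². φR_n = 0.90 × 250 × 114 = 25.7 kN.
Governing: min(110.4, 106.2, 25.7) = 25.7 kN → gross-section yield.

25.7 kN (gross-section yield governs)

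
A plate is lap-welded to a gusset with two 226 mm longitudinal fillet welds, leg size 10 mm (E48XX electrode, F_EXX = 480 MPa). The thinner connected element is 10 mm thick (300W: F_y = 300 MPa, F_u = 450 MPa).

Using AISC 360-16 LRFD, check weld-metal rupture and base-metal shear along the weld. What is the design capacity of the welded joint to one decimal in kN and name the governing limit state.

690.3 kN (weld metal governs)

Weld metal: throat = 0.707×10 = 7.07 mm, L = 2×226 = 452 mm. φR_n = 0.75 × 0.6 × 480 × 7.07 × 452 = 690.3 kN.
Base metal shear (10 mm plate): yield φR_n = 1.0×0.6×300×10×452 = 813.6 kN; rupture φR_n = 0.75×0.6×450×10×452 = 915.3 kN; take 813.6 kN (yield).
Governing: min(690.3, 813.6) = 690.3 kN → weld metal.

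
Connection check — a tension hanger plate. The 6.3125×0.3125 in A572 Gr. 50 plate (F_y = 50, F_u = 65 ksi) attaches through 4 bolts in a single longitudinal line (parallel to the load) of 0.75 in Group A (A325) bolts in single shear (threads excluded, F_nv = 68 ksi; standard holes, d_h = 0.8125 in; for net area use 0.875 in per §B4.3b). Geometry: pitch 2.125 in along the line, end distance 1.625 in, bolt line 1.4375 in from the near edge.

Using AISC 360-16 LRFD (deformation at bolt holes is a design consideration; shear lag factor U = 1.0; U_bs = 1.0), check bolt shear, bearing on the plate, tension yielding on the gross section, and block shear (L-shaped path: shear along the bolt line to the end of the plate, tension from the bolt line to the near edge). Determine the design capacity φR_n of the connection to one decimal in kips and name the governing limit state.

60.4 kips (block shear governs)

Bolt shear: A_b = π(0.75)²/4 = 0.44179 in². φR_n = 0.75 × 68 × 0.44179 × 4 × 1 = 90.1 kips.
Bearing (0.3125 in plate, F_u = 65 ksi): end bolts L_c = 1.625 − 0.8125/2 = 1.21875, R_n = min(1.2×1.21875×0.3125×65, 2.4×0.75×0.3125×65) = 29.707 kips/bolt; interior L_c = 2.125 − 0.8125 = 1.3125, R_n = 31.992 kips/bolt. φR_n = 0.75 × (1×29.707 + 3×31.992) = 94.3 kips.
Tension yield (gross): A_g = 6.3125×0.3125 = 1.9727 in². φR_n = 0.90 × 50 × 1.9727 = 88.8 kips.
Block shear: shear path 1×[1.625+3×2.125] = 1×8 in, A_gv = 2.5, A_nv = 1×(8 − 3.5×0.875)×0.3125 = 1.543 in²; tension to near edge: (1.4375 − 0.5×0.875)×0.3125 = 0.3125 in². R_n = min(0.6×65×1.543, 0.6×50×2.5) + 1.0×65×0.3125 = min(60.177, 75) + 20.313 = 80.49 kips. φR_n = 0.75 × 80.49 = 60.4 kips.
Governing: min(90.1, 94.3, 88.8, 60.4) = 60.4 kips → block shear.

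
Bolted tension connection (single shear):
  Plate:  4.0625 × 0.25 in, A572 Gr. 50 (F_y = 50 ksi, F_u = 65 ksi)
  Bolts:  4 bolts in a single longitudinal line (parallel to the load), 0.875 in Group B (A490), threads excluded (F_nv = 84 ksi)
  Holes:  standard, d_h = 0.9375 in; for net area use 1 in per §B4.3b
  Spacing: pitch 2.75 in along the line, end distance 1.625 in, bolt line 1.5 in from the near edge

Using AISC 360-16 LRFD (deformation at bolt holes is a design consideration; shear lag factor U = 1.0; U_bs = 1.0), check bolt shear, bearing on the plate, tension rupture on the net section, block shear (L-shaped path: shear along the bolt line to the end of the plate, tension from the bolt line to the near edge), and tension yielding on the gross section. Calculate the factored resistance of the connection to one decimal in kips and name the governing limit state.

37.3 kips (net-section rupture governs)

Bolt shear: A_b = π(0.875)²/4 = 0.60132 in². φR_n = 0.75 × 84 × 0.60132 × 4 × 1 = 151.5 kips.
Bearing (0.25 in plate, F_u = 65 ksi): end bolts L_c = 1.625 − 0.9375/2 = 1.15625, R_n = min(1.2×1.15625×0.25×65, 2.4×0.875×0.25×65) = 22.547 kips/bolt; interior L_c = 2.75 − 0.9375 = 1.8125, R_n = 34.125 kips/bolt. φR_n = 0.75 × (1×22.547 + 3×34.125) = 93.7 kips.
Tension rupture (net): A_n = (4.0625 − 1×1)×0.25 = 0.76563 in² (U = 1.0, A_e = A_n). φR_n = 0.75 × 65 × 0.76563 = 37.3 kips.
Block shear: shear path 1×[1.625+3×2.75] = 1×9.875 in, A_gv = 2.4688, A_nv = 1×(9.875 − 3.5×1)×0.25 = 1.5938 in²; tension to near edge: (1.5 − 0.5×1)×0.25 = 0.25 in². R_n = min(0.6×65×1.5938, 0.6×50×2.4688) + 1.0×65×0.25 = min(62.158, 74.064) + 16.25 = 78.408 kips. φR_n = 0.75 × 78.408 = 58.8 kips.
Tension yield (gross): A_g = 4.0625×0.25 = 1.0156 in². φR_n = 0.90 × 50 × 1.0156 = 45.7 kips.
Governing: min(151.5, 93.7, 37.3, 58.8, 45.7) = 37.3 kips → net-section rupture.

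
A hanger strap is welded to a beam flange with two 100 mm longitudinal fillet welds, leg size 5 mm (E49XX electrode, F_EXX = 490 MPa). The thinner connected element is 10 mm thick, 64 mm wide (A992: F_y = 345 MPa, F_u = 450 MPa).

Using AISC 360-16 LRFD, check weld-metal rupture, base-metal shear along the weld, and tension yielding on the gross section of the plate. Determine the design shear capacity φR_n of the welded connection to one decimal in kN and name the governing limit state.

Weld metal: throat = 0.707×5 = 3.535 mm, L = 2×100 = 200 mm. φR_n = 0.75 × 0.6 × 490 × 3.535 × 200 = 155.9 kN.
Base metal shear (10 mm plate): yield φR_n = 1.0×0.6×345×10×200 = 414.0 kN; rupture φR_n = 0.75×0.6×450×10×200 = 405.0 kN; take 405.0 kN (rupture).
Tension yield (gross): A_g = 64×10 = 640 mm². φR_n = 0.90 × 345 × 640 = 198.7 kN.
Governing: min(155.9, 405.0, 198.7) = 155.9 kN → weld metal.

155.9 kN (weld metal governs)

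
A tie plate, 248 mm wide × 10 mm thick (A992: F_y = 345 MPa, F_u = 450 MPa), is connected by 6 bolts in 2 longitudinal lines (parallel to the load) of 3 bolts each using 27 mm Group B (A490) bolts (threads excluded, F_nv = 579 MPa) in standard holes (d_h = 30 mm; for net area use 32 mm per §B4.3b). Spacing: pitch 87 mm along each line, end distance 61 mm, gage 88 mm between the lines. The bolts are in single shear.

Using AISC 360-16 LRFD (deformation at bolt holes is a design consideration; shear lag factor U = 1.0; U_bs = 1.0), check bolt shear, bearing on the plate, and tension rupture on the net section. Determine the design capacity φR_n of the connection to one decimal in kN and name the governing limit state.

Bolt shear: A_b = π(27)²/4 = 572.56 mm². φR_n = 0.75 × 579 × 572.56 × 6 × 1 = 1491.8 kN.
Bearing (10 mm plate, F_u = 450 MPa): end bolts L_c = 61 − 30/2 = 46, R_n = min(1.2×46×10×450, 2.4×27×10×450) = 248.4 kN/bolt; interior L_c = 87 − 30 = 57, R_n = 291.6 kN/bolt. φR_n = 0.75 × (2×248.4 + 4×291.6) = 1247.4 kN.
Tension rupture (net): A_n = (248 − 2×32)×10 = 1840 mm² (U = 1.0, A_e = A_n). φR_n = 0.75 × 450 × 1840 = 621.0 kN.
Governing: min(1491.8, 1247.4, 621.0) = 621.0 kN → net-section rupture.

621.0 kN (net-section rupture governs)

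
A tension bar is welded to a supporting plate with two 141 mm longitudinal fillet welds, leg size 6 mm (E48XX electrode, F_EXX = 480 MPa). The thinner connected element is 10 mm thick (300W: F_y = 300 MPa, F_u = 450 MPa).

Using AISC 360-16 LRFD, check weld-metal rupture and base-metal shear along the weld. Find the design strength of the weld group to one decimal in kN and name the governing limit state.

Weld metal: throat = 0.707×6 = 4.242 mm, L = 2×141 = 282 mm. φR_n = 0.75 × 0.6 × 480 × 4.242 × 282 = 258.4 kN.
Base metal shear (10 mm plate): yield φR_n = 1.0×0.6×300×10×282 = 507.6 kN; rupture φR_n = 0.75×0.6×450×10×282 = 571.1 kN; take 507.6 kN (yield).
Governing: min(258.4, 507.6) = 258.4 kN → weld metal.

258.4 kN (weld metal governs)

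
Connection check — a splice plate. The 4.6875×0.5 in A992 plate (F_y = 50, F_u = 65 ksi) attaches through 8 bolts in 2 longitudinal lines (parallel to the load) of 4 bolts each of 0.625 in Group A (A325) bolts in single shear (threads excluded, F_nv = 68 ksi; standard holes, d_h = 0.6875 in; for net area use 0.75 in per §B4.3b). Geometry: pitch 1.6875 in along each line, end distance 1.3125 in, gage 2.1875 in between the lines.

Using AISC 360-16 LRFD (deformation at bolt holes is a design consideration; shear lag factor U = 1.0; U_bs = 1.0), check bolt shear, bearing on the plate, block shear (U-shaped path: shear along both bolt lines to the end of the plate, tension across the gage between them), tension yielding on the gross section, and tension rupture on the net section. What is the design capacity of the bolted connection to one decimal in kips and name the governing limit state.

77.7 kips (net-section rupture governs)

Bolt shear: A_b = π(0.625)²/4 = 0.3068 in². φR_n = 0.75 × 68 × 0.3068 × 8 × 1 = 125.2 kips.
Bearing (0.5 in plate, F_u = 65 ksi): end bolts L_c = 1.3125 − 0.6875/2 = 0.96875, R_n = min(1.2×0.96875×0.5×65, 2.4×0.625×0.5×65) = 37.781 kips/bolt; interior L_c = 1.6875 − 0.6875 = 1, R_n = 39 kips/bolt. φR_n = 0.75 × (2×37.781 + 6×39) = 232.2 kips.
Block shear: shear path 2×[1.3125+3×1.6875] = 2×6.375 in, A_gv = 6.375, A_nv = 2×(6.375 − 3.5×0.75)×0.5 = 3.75 in²; tension across gage: (2.1875 − 1×0.75)×0.5 = 0.71875 in². R_n = min(0.6×65×3.75, 0.6×50×6.375) + 1.0×65×0.71875 = min(146.25, 191.25) + 46.719 = 192.97 kips. φR_n = 0.75 × 192.97 = 144.7 kips.
Tension yield (gross): A_g = 4.6875×0.5 = 2.3438 in². φR_n = 0.90 × 50 × 2.3438 = 105.5 kips.
Tension rupture (net): A_n = (4.6875 − 2×0.75)×0.5 = 1.5938 in² (U = 1.0, A_e = A_n). φR_n = 0.75 × 65 × 1.5938 = 77.7 kips.
Governing: min(125.2, 232.2, 144.7, 105.5, 77.7) = 77.7 kips → net-section rupture.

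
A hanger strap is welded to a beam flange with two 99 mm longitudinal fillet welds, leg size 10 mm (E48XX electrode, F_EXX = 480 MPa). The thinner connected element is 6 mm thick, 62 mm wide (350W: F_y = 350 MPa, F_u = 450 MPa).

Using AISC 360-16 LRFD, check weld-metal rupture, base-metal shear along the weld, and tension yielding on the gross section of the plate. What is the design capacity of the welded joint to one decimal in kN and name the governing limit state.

Weld metal: throat = 0.707×10 = 7.07 mm, L = 2×99 = 198 mm. φR_n = 0.75 × 0.6 × 480 × 7.07 × 198 = 302.4 kN.
Base metal shear (6 mm plate): yield φR_n = 1.0×0.6×350×6×198 = 249.5 kN; rupture φR_n = 0.75×0.6×450×6×198 = 240.6 kN; take 240.6 kN (rupture).
Tension yield (gross): A_g = 62×6 = 372 mm². φR_n = 0.90 × 350 × 372 = 117.2 kN.
Governing: min(302.4, 240.6, 117.2) = 117.2 kN → gross-section yield.

117.2 kN (gross-section yield governs)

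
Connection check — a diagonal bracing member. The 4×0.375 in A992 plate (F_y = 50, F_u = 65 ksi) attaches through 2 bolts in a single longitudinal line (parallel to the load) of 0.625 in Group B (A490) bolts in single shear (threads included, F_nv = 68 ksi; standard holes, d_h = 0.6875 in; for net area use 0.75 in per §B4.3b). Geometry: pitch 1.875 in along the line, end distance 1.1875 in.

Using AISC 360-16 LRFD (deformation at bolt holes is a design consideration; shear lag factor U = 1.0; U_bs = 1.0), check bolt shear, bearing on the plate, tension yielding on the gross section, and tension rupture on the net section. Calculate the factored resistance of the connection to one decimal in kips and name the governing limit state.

31.3 kips (bolt shear governs)

Bolt shear: A_b = π(0.625)²/4 = 0.3068 in². φR_n = 0.75 × 68 × 0.3068 × 2 × 1 = 31.3 kips.
Bearing (0.375 in plate, F_u = 65 ksi): end bolts L_c = 1.1875 − 0.6875/2 = 0.84375, R_n = min(1.2×0.84375×0.375×65, 2.4×0.625×0.375×65) = 24.68 kips/bolt; interior L_c = 1.875 − 0.6875 = 1.1875, R_n = 34.734 kips/bolt. φR_n = 0.75 × (1×24.68 + 1×34.734) = 44.6 kips.
Tension yield (gross): A_g = 4×0.375 = 1.5 in². φR_n = 0.90 × 50 × 1.5 = 67.5 kips.
Tension rupture (net): A_n = (4 − 1×0.75)×0.375 = 1.2188 in² (U = 1.0, A_e = A_n). φR_n = 0.75 × 65 × 1.2188 = 59.4 kips.
Governing: min(31.3, 44.6, 67.5, 59.4) = 31.3 kips → bolt shear.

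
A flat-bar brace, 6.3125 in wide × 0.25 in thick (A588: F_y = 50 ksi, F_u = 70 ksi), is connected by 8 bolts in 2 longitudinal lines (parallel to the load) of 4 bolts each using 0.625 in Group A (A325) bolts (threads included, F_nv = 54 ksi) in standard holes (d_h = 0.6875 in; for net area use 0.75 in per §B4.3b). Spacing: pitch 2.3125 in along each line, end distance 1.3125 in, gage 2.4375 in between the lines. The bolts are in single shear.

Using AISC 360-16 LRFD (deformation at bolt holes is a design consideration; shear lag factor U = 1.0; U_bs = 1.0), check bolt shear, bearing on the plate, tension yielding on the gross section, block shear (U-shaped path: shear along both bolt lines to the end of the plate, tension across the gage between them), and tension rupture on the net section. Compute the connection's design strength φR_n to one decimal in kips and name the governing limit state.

Bolt shear: A_b = π(0.625)²/4 = 0.3068 in². φR_n = 0.75 × 54 × 0.3068 × 8 × 1 = 99.4 kips.
Bearing (0.25 in plate, F_u = 70 ksi): end bolts L_c = 1.3125 − 0.6875/2 = 0.96875, R_n = min(1.2×0.96875×0.25×70, 2.4×0.625×0.25×70) = 20.344 kips/bolt; interior L_c = 2.3125 − 0.6875 = 1.625, R_n = 26.25 kips/bolt. φR_n = 0.75 × (2×20.344 + 6×26.25) = 148.6 kips.
Tension yield (gross): A_g = 6.3125×0.25 = 1.5781 in². φR_n = 0.90 × 50 × 1.5781 = 71.0 kips.
Block shear: shear path 2×[1.3125+3×2.3125] = 2×8.25 in, A_gv = 4.125, A_nv = 2×(8.25 − 3.5×0.75)×0.25 = 2.8125 in²; tension across gage: (2.4375 − 1×0.75)×0.25 = 0.42188 in². R_n = min(0.6×70×2.8125, 0.6×50×4.125) + 1.0×70×0.42188 = min(118.13, 123.75) + 29.532 = 147.66 kips. φR_n = 0.75 × 147.66 = 110.7 kips.
Tension rupture (net): A_n = (6.3125 − 2×0.75)×0.25 = 1.2031 in² (U = 1.0, A_e = A_n). φR_n = 0.75 × 70 × 1.2031 = 63.2 kips.
Governing: min(99.4, 148.6, 71.0, 110.7, 63.2) = 63.2 kips → net-section rupture.

63.2 kips (net-section rupture governs)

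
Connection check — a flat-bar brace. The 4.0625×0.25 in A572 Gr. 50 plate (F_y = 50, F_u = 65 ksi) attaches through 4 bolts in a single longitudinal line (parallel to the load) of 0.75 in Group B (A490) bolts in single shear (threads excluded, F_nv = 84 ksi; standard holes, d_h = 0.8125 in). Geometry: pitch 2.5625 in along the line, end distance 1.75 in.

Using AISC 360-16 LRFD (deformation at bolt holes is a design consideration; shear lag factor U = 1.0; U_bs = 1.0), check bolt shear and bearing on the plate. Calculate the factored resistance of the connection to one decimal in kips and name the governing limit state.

Bolt shear: A_b = π(0.75)²/4 = 0.44179 in². φR_n = 0.75 × 84 × 0.44179 × 4 × 1 = 111.3 kips.
Bearing (0.25 in plate, F_u = 65 ksi): end bolts L_c = 1.75 − 0.8125/2 = 1.34375, R_n = min(1.2×1.34375×0.25×65, 2.4×0.75×0.25×65) = 26.203 kips/bolt; interior L_c = 2.5625 − 0.8125 = 1.75, R_n = 29.25 kips/bolt. φR_n = 0.75 × (1×26.203 + 3×29.25) = 85.5 kips.
Governing: min(111.3, 85.5) = 85.5 kips → bearing.

85.5 kips (bearing governs)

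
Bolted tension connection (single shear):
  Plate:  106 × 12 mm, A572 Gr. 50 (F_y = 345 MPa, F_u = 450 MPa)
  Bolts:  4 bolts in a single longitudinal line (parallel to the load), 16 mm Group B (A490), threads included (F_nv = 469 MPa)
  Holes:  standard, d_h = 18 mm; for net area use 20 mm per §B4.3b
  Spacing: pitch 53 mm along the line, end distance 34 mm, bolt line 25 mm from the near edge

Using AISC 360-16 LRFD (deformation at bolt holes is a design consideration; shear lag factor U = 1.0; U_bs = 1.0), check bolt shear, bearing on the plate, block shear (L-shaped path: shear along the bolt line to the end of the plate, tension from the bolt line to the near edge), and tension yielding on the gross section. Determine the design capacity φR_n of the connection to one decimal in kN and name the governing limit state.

Bolt shear: A_b = π(16)²/4 = 201.06 mm². φR_n = 0.75 × 469 × 201.06 × 4 × 1 = 282.9 kN.
Bearing (12 mm plate, F_u = 450 MPa): end bolts L_c = 34 − 18/2 = 25, R_n = min(1.2×25×12×450, 2.4×16×12×450) = 162 kN/bolt; interior L_c = 53 − 18 = 35, R_n = 207.36 kN/bolt. φR_n = 0.75 × (1×162 + 3×207.36) = 588.1 kN.
Block shear: shear path 1×[34+3×53] = 1×193 mm, A_gv = 2316, A_nv = 1×(193 − 3.5×20)×12 = 1476 mm²; tension to near edge: (25 − 0.5×20)×12 = 180 mm². R_n = min(0.6×450×1476, 0.6×345×2316) + 1.0×450×180 = min(398.52, 479.41) + 81 = 479.52 kN. φR_n = 0.75 × 479.52 = 359.6 kN.
Tension yield (gross): A_g = 106×12 = 1272 mm². φR_n = 0.90 × 345 × 1272 = 395.0 kN.
Governing: min(282.9, 588.1, 359.6, 395.0) = 282.9 kN → bolt shear.

282.9 kN (bolt shear governs)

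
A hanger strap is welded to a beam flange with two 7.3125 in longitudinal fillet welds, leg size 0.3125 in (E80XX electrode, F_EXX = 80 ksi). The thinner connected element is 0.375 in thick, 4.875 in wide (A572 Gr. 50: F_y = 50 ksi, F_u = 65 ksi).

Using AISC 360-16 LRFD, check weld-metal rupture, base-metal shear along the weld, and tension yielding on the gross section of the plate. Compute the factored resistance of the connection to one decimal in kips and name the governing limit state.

82.3 kips (gross-section yield governs)

Weld metal: throat = 0.707×0.3125 = 0.22094 in, L = 2×7.3125 = 14.625 in. φR_n = 0.75 × 0.6 × 80 × 0.22094 × 14.625 = 116.3 kips.
Base metal shear (0.375 in plate): yield φR_n = 1.0×0.6×50×0.375×14.625 = 164.5 kips; rupture φR_n = 0.75×0.6×65×0.375×14.625 = 160.4 kips; take 160.4 kips (rupture).
Tension yield (gross): A_g = 4.875×0.375 = 1.8281 in². φR_n = 0.90 × 50 × 1.8281 = 82.3 kips.
Governing: min(116.3, 160.4, 82.3) = 82.3 kips → gross-section yield.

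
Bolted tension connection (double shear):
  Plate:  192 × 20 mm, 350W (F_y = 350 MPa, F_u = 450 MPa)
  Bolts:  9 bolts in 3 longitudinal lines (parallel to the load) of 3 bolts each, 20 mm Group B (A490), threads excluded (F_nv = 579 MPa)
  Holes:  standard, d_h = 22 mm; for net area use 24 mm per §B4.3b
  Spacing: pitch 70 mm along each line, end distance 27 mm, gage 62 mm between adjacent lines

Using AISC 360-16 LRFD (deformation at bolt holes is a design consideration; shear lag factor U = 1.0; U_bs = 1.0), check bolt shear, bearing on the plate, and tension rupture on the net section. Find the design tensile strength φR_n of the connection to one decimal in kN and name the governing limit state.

Bolt shear: A_b = π(20)²/4 = 314.16 mm². φR_n = 0.75 × 579 × 314.16 × 9 × 2 = 2455.6 kN.
Bearing (20 mm plate, F_u = 450 MPa): end bolts L_c = 27 − 22/2 = 16, R_n = min(1.2×16×20×450, 2.4×20×20×450) = 172.8 kN/bolt; interior L_c = 70 − 22 = 48, R_n = 432 kN/bolt. φR_n = 0.75 × (3×172.8 + 6×432) = 2332.8 kN.
Tension rupture (net): A_n = (192 − 3×24)×20 = 2400 mm² (U = 1.0, A_e = A_n). φR_n = 0.75 × 450 × 2400 = 810.0 kN.
Governing: min(2455.6, 2332.8, 810.0) = 810.0 kN → net-section rupture.

810.0 kN (net-section rupture governs)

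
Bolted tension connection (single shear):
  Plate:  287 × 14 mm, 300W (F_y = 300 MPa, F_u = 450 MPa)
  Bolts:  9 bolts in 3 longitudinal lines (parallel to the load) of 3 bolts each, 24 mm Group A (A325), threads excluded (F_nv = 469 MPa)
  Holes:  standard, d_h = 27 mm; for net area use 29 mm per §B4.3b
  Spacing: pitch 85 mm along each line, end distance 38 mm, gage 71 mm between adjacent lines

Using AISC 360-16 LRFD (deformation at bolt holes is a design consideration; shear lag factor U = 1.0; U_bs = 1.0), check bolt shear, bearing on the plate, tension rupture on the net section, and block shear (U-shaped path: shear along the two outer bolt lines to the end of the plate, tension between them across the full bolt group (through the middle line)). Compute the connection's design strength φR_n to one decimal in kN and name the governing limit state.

945.0 kN (net-section rupture governs)

Bolt shear: A_b = π(24)²/4 = 452.39 mm². φR_n = 0.75 × 469 × 452.39 × 9 × 1 = 1432.2 kN.
Bearing (14 mm plate, F_u = 450 MPa): end bolts L_c = 38 − 27/2 = 24.5, R_n = min(1.2×24.5×14×450, 2.4×24×14×450) = 185.22 kN/bolt; interior L_c = 85 − 27 = 58, R_n = 362.88 kN/bolt. φR_n = 0.75 × (3×185.22 + 6×362.88) = 2049.7 kN.
Tension rupture (net): A_n = (287 − 3×29)×14 = 2800 mm² (U = 1.0, A_e = A_n). φR_n = 0.75 × 450 × 2800 = 945.0 kN.
Block shear: shear path 2×[38+2×85] = 2×208 mm, A_gv = 5824, A_nv = 2×(208 − 2.5×29)×14 = 3794 mm²; tension across gage: (142 − 2×29)×14 = 1176 mm². R_n = min(0.6×450×3794, 0.6×300×5824) + 1.0×450×1176 = min(1024.4, 1048.3) + 529.2 = 1553.6 kN. φR_n = 0.75 × 1553.6 = 1165.2 kN.
Governing: min(1432.2, 2049.7, 945.0, 1165.2) = 945.0 kN → net-section rupture.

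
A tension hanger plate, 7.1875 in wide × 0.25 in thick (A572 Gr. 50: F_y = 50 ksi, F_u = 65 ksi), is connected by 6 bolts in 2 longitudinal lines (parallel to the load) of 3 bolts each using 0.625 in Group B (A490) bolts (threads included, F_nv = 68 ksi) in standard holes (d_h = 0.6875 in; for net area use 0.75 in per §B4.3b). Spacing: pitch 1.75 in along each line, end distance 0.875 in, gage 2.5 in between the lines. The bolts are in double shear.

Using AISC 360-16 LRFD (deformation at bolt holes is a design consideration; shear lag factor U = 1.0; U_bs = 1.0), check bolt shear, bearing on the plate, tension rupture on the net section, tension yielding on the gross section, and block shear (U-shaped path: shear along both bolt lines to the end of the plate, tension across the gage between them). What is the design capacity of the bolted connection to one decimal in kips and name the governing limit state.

57.9 kips (block shear governs)

Bolt shear: A_b = π(0.625)²/4 = 0.3068 in². φR_n = 0.75 × 68 × 0.3068 × 6 × 2 = 187.8 kips.
Bearing (0.25 in plate, F_u = 65 ksi): end bolts L_c = 0.875 − 0.6875/2 = 0.53125, R_n = min(1.2×0.53125×0.25×65, 2.4×0.625×0.25×65) = 10.359 kips/bolt; interior L_c = 1.75 − 0.6875 = 1.0625, R_n = 20.719 kips/bolt. φR_n = 0.75 × (2×10.359 + 4×20.719) = 77.7 kips.
Tension rupture (net): A_n = (7.1875 − 2×0.75)×0.25 = 1.4219 in² (U = 1.0, A_e = A_n). φR_n = 0.75 × 65 × 1.4219 = 69.3 kips.
Tension yield (gross): A_g = 7.1875×0.25 = 1.7969 in². φR_n = 0.90 × 50 × 1.7969 = 80.9 kips.
Block shear: shear path 2×[0.875+2×1.75] = 2×4.375 in, A_gv = 2.1875, A_nv = 2×(4.375 − 2.5×0.75)×0.25 = 1.25 in²; tension across gage: (2.5 − 1×0.75)×0.25 = 0.4375 in². R_n = min(0.6×65×1.25, 0.6×50×2.1875) + 1.0×65×0.4375 = min(48.75, 65.625) + 28.438 = 77.188 kips. φR_n = 0.75 × 77.188 = 57.9 kips.
Governing: min(187.8, 77.7, 69.3, 80.9, 57.9) = 57.9 kips → block shear.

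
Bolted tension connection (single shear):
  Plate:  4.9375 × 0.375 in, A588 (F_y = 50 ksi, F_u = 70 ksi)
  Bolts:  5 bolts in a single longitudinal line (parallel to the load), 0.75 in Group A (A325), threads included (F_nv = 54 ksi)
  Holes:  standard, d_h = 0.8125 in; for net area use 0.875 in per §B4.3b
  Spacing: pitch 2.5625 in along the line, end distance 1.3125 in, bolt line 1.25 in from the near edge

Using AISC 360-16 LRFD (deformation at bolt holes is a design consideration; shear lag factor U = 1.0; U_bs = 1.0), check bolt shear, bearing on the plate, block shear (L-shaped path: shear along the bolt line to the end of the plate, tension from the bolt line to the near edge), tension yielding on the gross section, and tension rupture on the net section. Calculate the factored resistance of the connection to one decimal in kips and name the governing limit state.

80.0 kips (net-section rupture governs)

Bolt shear: A_b = π(0.75)²/4 = 0.44179 in². φR_n = 0.75 × 54 × 0.44179 × 5 × 1 = 89.5 kips.
Bearing (0.375 in plate, F_u = 70 ksi): end bolts L_c = 1.3125 − 0.8125/2 = 0.90625, R_n = min(1.2×0.90625×0.375×70, 2.4×0.75×0.375×70) = 28.547 kips/bolt; interior L_c = 2.5625 − 0.8125 = 1.75, R_n = 47.25 kips/bolt. φR_n = 0.75 × (1×28.547 + 4×47.25) = 163.2 kips.
Block shear: shear path 1×[1.3125+4×2.5625] = 1×11.5625 in, A_gv = 4.3359, A_nv = 1×(11.5625 − 4.5×0.875)×0.375 = 2.8594 in²; tension to near edge: (1.25 − 0.5×0.875)×0.375 = 0.30469 in². R_n = min(0.6×70×2.8594, 0.6×50×4.3359) + 1.0×70×0.30469 = min(120.09, 130.08) + 21.328 = 141.42 kips. φR_n = 0.75 × 141.42 = 106.1 kips.
Tension yield (gross): A_g = 4.9375×0.375 = 1.8516 in². φR_n = 0.90 × 50 × 1.8516 = 83.3 kips.
Tension rupture (net): A_n = (4.9375 − 1×0.875)×0.375 = 1.5234 in² (U = 1.0, A_e = A_n). φR_n = 0.75 × 70 × 1.5234 = 80.0 kips.
Governing: min(89.5, 163.2, 106.1, 83.3, 80.0) = 80.0 kips → net-section rupture.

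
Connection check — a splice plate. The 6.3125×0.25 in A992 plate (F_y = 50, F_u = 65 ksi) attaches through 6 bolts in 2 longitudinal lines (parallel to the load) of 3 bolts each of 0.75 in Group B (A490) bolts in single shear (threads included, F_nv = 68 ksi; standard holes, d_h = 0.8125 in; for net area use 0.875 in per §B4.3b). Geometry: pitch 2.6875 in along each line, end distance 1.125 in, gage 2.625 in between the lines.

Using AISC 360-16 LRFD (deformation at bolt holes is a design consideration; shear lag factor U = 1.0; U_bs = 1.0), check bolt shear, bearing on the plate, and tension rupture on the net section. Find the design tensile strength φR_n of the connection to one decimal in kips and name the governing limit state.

55.6 kips (net-section rupture governs)

Bolt shear: A_b = π(0.75)²/4 = 0.44179 in². φR_n = 0.75 × 68 × 0.44179 × 6 × 1 = 135.2 kips.
Bearing (0.25 in plate, F_u = 65 ksi): end bolts L_c = 1.125 − 0.8125/2 = 0.71875, R_n = min(1.2×0.71875×0.25×65, 2.4×0.75×0.25×65) = 14.016 kips/bolt; interior L_c = 2.6875 − 0.8125 = 1.875, R_n = 29.25 kips/bolt. φR_n = 0.75 × (2×14.016 + 4×29.25) = 108.8 kips.
Tension rupture (net): A_n = (6.3125 − 2×0.875)×0.25 = 1.1406 in² (U = 1.0, A_e = A_n). φR_n = 0.75 × 65 × 1.1406 = 55.6 kips.
Governing: min(135.2, 108.8, 55.6) = 55.6 kips → net-section rupture.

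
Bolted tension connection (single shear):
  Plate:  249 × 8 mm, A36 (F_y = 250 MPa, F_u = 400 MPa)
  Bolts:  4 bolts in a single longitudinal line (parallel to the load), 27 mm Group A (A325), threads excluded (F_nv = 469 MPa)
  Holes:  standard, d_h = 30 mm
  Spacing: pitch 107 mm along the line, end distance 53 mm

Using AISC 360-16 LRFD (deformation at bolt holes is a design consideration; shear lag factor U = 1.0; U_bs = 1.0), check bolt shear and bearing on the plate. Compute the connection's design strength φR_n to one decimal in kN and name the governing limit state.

Bolt shear: A_b = π(27)²/4 = 572.56 mm². φR_n = 0.75 × 469 × 572.56 × 4 × 1 = 805.6 kN.
Bearing (8 mm plate, F_u = 400 MPa): end bolts L_c = 53 − 30/2 = 38, R_n = min(1.2×38×8×400, 2.4×27×8×400) = 145.92 kN/bolt; interior L_c = 107 − 30 = 77, R_n = 207.36 kN/bolt. φR_n = 0.75 × (1×145.92 + 3×207.36) = 576.0 kN.
Governing: min(805.6, 576.0) = 576.0 kN → bearing.

576.0 kN (bearing governs)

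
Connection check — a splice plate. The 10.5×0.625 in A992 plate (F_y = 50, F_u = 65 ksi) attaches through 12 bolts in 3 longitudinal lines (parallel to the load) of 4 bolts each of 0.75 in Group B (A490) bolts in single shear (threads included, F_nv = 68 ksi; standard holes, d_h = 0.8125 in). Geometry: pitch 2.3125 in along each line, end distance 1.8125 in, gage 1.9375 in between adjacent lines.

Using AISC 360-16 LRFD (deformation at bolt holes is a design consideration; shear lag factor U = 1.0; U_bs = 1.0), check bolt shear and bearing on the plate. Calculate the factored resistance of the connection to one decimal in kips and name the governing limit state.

Bolt shear: A_b = π(0.75)²/4 = 0.44179 in². φR_n = 0.75 × 68 × 0.44179 × 12 × 1 = 270.4 kips.
Bearing (0.625 in plate, F_u = 65 ksi): end bolts L_c = 1.8125 − 0.8125/2 = 1.40625, R_n = min(1.2×1.40625×0.625×65, 2.4×0.75×0.625×65) = 68.555 kips/bolt; interior L_c = 2.3125 − 0.8125 = 1.5, R_n = 73.125 kips/bolt. φR_n = 0.75 × (3×68.555 + 9×73.125) = 647.8 kips.
Governing: min(270.4, 647.8) = 270.4 kips → bolt shear.

270.4 kips (bolt shear governs)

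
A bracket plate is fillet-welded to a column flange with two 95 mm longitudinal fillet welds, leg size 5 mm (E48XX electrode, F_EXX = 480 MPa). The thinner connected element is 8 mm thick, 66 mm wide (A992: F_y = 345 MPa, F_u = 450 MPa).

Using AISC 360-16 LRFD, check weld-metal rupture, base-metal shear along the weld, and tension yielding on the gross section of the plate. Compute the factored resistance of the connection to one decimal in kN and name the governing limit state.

145.1 kN (weld metal governs)

Weld metal: throat = 0.707×5 = 3.535 mm, L = 2×95 = 190 mm. φR_n = 0.75 × 0.6 × 480 × 3.535 × 190 = 145.1 kN.
Base metal shear (8 mm plate): yield φR_n = 1.0×0.6×345×8×190 = 314.6 kN; rupture φR_n = 0.75×0.6×450×8×190 = 307.8 kN; take 307.8 kN (rupture).
Tension yield (gross): A_g = 66×8 = 528 mm². φR_n = 0.90 × 345 × 528 = 163.9 kN.
Governing: min(145.1, 307.8, 163.9) = 145.1 kN → weld metal.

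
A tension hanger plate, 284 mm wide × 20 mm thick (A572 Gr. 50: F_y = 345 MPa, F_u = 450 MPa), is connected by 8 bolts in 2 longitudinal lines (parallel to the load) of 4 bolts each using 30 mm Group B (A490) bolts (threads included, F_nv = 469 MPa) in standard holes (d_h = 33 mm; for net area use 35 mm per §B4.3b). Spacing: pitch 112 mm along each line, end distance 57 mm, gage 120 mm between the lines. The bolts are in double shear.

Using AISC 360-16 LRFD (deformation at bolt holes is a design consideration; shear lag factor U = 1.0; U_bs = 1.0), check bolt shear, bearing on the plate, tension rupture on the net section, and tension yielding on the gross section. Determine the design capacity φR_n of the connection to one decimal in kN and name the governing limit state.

Bolt shear: A_b = π(30)²/4 = 706.86 mm². φR_n = 0.75 × 469 × 706.86 × 8 × 2 = 3978.2 kN.
Bearing (20 mm plate, F_u = 450 MPa): end bolts L_c = 57 − 33/2 = 40.5, R_n = min(1.2×40.5×20×450, 2.4×30×20×450) = 437.4 kN/bolt; interior L_c = 112 − 33 = 79, R_n = 648 kN/bolt. φR_n = 0.75 × (2×437.4 + 6×648) = 3572.1 kN.
Tension rupture (net): A_n = (284 − 2×35)×20 = 4280 mm² (U = 1.0, A_e = A_n). φR_n = 0.75 × 450 × 4280 = 1444.5 kN.
Tension yield (gross): A_g = 284×20 = 5680 mm². φR_n = 0.90 × 345 × 5680 = 1763.6 kN.
Governing: min(3978.2, 3572.1, 1444.5, 1763.6) = 1444.5 kN → net-section rupture.

1444.5 kN (net-section rupture governs)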